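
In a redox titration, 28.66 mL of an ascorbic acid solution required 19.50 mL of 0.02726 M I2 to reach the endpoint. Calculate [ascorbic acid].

0.0185 M

n(I2) = 0.02726 x 0.01950 = 0.0005316 mol.
From the balanced equation, 1 mol I2 reacts with 1 mol ascorbic acid, so n(ascorbic acid) = 0.0005316 x 1/1 = 0.0005316 mol.
[ascorbic acid] = 0.0005316 / 0.02866 L = 0.0185 M.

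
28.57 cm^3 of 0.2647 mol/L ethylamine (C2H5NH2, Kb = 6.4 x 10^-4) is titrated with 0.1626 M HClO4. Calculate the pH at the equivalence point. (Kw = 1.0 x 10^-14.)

5.90

n(C2H5NH2) = 0.2647 x 0.02857 = 0.007562 mol; V(HClO4) at equivalence = 0.007562/0.1626 = 0.04651 L.
At equivalence the base is fully converted to C2H5NH3+; total volume = 0.07508 L, so [C2H5NH3+] = 0.007562/0.07508 = 0.1007 M.
Ka(C2H5NH3+) = Kw/Kb = 1.0e-14 / 6.4 x 10^-4 = 1.56e-11.
[H^+] = sqrt(Ka x [C2H5NH3+]) = sqrt(1.56e-11 x 0.1007) = 1.25e-6 M.
pH = -log(1.25e-6) = 5.90.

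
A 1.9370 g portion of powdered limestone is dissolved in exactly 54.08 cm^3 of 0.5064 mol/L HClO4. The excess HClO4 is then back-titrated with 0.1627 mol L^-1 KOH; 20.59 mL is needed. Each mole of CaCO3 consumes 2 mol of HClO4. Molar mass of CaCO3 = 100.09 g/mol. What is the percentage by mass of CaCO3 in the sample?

62.1%

Total n(HClO4) added = 0.5064 x 0.05408 = 0.02739 mol.
n(KOH) used = 0.1627 x 0.02059 = 0.003350 mol, which equals the excess n(HClO4).
So n(HClO4) consumed by the sample = 0.02739 - 0.003350 = 0.02404 mol.
n(CaCO3) = 0.02404 / 2 = 0.01202 mol.
mass CaCO3 = 0.01202 x 100.09 = 1.203 g, so %CaCO3 = 1.203/1.9370 x 100 = 62.1%.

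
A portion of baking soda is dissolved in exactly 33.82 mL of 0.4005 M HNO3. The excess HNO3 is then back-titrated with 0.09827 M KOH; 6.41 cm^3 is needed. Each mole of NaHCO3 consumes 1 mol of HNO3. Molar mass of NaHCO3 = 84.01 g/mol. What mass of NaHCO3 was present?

1.08 g

Total n(HNO3) added = 0.4005 x 0.03382 = 0.01354 mol.
n(KOH) used = 0.09827 x 0.006410 = 0.0006299 mol, which equals the excess n(HNO3).
So n(HNO3) consumed by the sample = 0.01354 - 0.0006299 = 0.01291 mol.
n(NaHCO3) = 0.01291 / 1 = 0.01291 mol.
mass = 0.01291 mol x 84.01 g/mol = 1.08 g.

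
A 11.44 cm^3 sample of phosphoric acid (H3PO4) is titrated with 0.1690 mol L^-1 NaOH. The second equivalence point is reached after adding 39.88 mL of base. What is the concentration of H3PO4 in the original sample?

0.295 M

n(NaOH) = 0.1690 x 0.03988 = 0.006740 mol.
At the second equivalence point, 2 mol OH^- react per mol H3PO4, so n(H3PO4) = 0.006740 / 2 = 0.003370 mol.
[H3PO4] = 0.003370 / 0.01144 L = 0.295 M.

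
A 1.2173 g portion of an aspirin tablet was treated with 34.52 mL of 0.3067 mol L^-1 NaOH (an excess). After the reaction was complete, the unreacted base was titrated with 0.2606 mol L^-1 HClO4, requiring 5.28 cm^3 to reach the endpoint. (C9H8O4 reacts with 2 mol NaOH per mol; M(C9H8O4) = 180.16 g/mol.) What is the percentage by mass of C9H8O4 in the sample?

Total n(NaOH) added = 0.3067 x 0.03452 = 0.01059 mol.
n(HClO4) used = 0.2606 x 0.005280 = 0.001376 mol, which equals the excess n(NaOH).
So n(NaOH) consumed by the sample = 0.01059 - 0.001376 = 0.009211 mol.
n(C9H8O4) = 0.009211 / 2 = 0.004606 mol.
mass C9H8O4 = 0.004606 x 180.16 = 0.8298 g, so %C9H8O4 = 0.8298/1.2173 x 100 = 68.2%.

68.2%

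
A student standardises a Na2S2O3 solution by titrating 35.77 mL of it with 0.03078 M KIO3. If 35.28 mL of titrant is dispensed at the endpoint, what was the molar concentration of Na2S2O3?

n(KIO3) = 0.03078 x 0.03528 = 0.001086 mol.
From the balanced equation, 1 mol KIO3 reacts with 6 mol Na2S2O3, so n(Na2S2O3) = 0.001086 x 6/1 = 0.006516 mol.
[Na2S2O3] = 0.006516 / 0.03577 L = 0.182 M.

0.182 M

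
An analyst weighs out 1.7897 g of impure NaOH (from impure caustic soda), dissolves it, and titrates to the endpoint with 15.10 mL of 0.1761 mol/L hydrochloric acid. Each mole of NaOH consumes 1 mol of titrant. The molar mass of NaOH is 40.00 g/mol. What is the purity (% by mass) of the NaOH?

n(HCl) = 0.1761 x 0.01510 = 0.002659 mol.
n(NaOH) = 0.002659 / 1 = 0.002659 mol.
mass of NaOH = 0.002659 x 40.00 = 0.1064 g.
% purity = 0.1064 / 1.7897 x 100 = 5.94%.

5.94%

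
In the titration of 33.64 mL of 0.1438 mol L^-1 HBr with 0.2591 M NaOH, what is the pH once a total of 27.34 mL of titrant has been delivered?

12.57

n(acid) = 0.1438 x 0.03364 = 0.004837 mol; n(NaOH) added = 0.2591 x 0.02734 = 0.007084 mol.
Base is in excess by 0.007084 - 0.004837 = 0.002246 mol in a total volume of 0.06098 L.
[OH^-] = 0.002246/0.06098 = 0.03684 M, so pOH = 1.43 and pH = 14.00 - 1.43 = 12.57.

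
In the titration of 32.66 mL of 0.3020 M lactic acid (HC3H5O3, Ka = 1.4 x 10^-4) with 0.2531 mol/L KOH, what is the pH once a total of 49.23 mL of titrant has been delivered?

n(acid) = 0.3020 x 0.03266 = 0.009863 mol; n(KOH) added = 0.2531 x 0.04923 = 0.01246 mol.
Base is in excess by 0.01246 - 0.009863 = 0.002597 mol in a total volume of 0.08189 L.
[OH^-] = 0.002597/0.08189 = 0.03171 M, so pOH = 1.50 and pH = 14.00 - 1.50 = 12.50.

12.50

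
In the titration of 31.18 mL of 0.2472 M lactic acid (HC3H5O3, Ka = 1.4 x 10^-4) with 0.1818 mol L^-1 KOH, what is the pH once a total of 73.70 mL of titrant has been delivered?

12.73

n(acid) = 0.2472 x 0.03118 = 0.007708 mol; n(KOH) added = 0.1818 x 0.07370 = 0.01340 mol.
Base is in excess by 0.01340 - 0.007708 = 0.005691 mol in a total volume of 0.1049 L.
[OH^-] = 0.005691/0.1049 = 0.05426 M, so pOH = 1.27 and pH = 14.00 - 1.27 = 12.73.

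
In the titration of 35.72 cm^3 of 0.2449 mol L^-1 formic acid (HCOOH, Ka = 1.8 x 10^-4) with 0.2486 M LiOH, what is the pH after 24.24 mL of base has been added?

Initial n(HCOOH) = 0.2449 x 0.03572 = 0.008748 mol.
n(LiOH) added = 0.2486 x 0.02424 = 0.006026 mol, converting that many moles of HCOOH to HCOO-.
Remaining n(HCOOH) = 0.002722 mol; n(HCOO-) = 0.006026 mol.
By Henderson-Hasselbalch, pH = pKa + log([A^-]/[HA]) = 3.74 + log(0.006026/0.002722) = 3.74 + (+0.35) = 4.09.

4.09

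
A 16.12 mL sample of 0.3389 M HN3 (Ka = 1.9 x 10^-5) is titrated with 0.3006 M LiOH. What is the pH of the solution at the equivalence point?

n(HN3) = 0.3389 x 0.01612 = 0.005463 mol; V(LiOH) at equivalence = 0.005463/0.3006 = 0.01817 L.
At equivalence all the acid is converted to N3-; total volume = 0.01612 + 0.01817 = 0.03429 L, so [N3-] = 0.005463/0.03429 = 0.1593 M.
Kb = Kw/Ka = 1.0e-14 / 1.9 x 10^-5 = 5.26e-10.
[OH^-] = sqrt(Kb x [N3-]) = sqrt(5.26e-10 x 0.1593) = 9.16e-6 M.
pOH = 5.04, so pH = 14.00 - 5.04 = 8.96.

8.96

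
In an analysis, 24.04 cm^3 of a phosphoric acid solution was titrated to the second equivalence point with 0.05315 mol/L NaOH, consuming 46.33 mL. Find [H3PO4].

0.0512 M

n(NaOH) = 0.05315 x 0.04633 = 0.002462 mol.
At the second equivalence point, 2 mol OH^- react per mol H3PO4, so n(H3PO4) = 0.002462 / 2 = 0.001231 mol.
[H3PO4] = 0.001231 / 0.02404 L = 0.0512 M.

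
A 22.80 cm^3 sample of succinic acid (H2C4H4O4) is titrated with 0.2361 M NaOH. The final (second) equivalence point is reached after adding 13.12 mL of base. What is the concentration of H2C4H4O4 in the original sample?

n(NaOH) = 0.2361 x 0.01312 = 0.003098 mol.
At the final (second) equivalence point, 2 mol OH^- react per mol H2C4H4O4, so n(H2C4H4O4) = 0.003098 / 2 = 0.001549 mol.
[H2C4H4O4] = 0.001549 / 0.02280 L = 0.0679 M.

0.0679 M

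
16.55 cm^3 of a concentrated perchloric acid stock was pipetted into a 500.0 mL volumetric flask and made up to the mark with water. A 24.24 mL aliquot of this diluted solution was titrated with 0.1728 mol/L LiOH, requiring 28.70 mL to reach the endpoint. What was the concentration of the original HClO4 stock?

n(LiOH) = 0.1728 x 0.02870 = 0.004959 mol.
n(HClO4) in the aliquot = 0.004959 mol.
[diluted HClO4] = 0.004959 / 0.02424 = 0.2046 M.
Dilution factor = 500.0/16.55 = 30.21, so [stock] = 0.2046 x 30.21 = 6.18 M.

6.18 M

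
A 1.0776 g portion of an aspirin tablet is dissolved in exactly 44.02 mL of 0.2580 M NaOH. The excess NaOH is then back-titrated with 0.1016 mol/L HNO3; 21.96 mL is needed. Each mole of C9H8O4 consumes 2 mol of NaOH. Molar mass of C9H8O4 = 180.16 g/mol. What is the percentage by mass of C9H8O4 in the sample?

Total n(NaOH) added = 0.2580 x 0.04402 = 0.01136 mol.
n(HNO3) used = 0.1016 x 0.02196 = 0.002231 mol, which equals the excess n(NaOH).
So n(NaOH) consumed by the sample = 0.01136 - 0.002231 = 0.009126 mol.
n(C9H8O4) = 0.009126 / 2 = 0.004563 mol.
mass C9H8O4 = 0.004563 x 180.16 = 0.8221 g, so %C9H8O4 = 0.8221/1.0776 x 100 = 76.3%.

76.3%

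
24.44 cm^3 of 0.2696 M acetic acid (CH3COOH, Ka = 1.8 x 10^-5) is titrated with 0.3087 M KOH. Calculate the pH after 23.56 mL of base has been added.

n(acid) = 0.2696 x 0.02444 = 0.006589 mol; n(KOH) added = 0.3087 x 0.02356 = 0.007273 mol.
Base is in excess by 0.007273 - 0.006589 = 0.0006839 mol in a total volume of 0.04800 L.
[OH^-] = 0.0006839/0.04800 = 0.01425 M, so pOH = 1.85 and pH = 14.00 - 1.85 = 12.15.

12.15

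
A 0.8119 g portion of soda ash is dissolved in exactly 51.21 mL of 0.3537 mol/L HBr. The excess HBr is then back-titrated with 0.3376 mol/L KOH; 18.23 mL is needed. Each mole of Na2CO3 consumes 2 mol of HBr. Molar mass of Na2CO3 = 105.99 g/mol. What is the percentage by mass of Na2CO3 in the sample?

Total n(HBr) added = 0.3537 x 0.05121 = 0.01811 mol.
n(KOH) used = 0.3376 x 0.01823 = 0.006154 mol, which equals the excess n(HBr).
So n(HBr) consumed by the sample = 0.01811 - 0.006154 = 0.01196 mol.
n(Na2CO3) = 0.01196 / 2 = 0.005979 mol.
mass Na2CO3 = 0.005979 x 105.99 = 0.6337 g, so %Na2CO3 = 0.6337/0.8119 x 100 = 78.1%.

78.1%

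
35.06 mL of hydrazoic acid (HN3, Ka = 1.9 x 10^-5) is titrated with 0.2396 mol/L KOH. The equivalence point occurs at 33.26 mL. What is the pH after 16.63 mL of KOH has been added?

4.72

16.63 mL is exactly half the equivalence volume (33.26/2), i.e. the half-equivalence point.
There, n(HA) = n(A^-), so pH = pKa = -log(1.9 x 10^-5) = 4.72.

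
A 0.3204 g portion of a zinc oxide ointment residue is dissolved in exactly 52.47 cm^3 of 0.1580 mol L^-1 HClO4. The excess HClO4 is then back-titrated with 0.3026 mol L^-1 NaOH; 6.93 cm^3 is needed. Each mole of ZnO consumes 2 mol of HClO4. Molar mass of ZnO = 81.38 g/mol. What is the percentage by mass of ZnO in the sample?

78.7%

Total n(HClO4) added = 0.1580 x 0.05247 = 0.008290 mol.
n(NaOH) used = 0.3026 x 0.006930 = 0.002097 mol, which equals the excess n(HClO4).
So n(HClO4) consumed by the sample = 0.008290 - 0.002097 = 0.006193 mol.
n(ZnO) = 0.006193 / 2 = 0.003097 mol.
mass ZnO = 0.003097 x 81.38 = 0.2520 g, so %ZnO = 0.2520/0.3204 x 100 = 78.7%.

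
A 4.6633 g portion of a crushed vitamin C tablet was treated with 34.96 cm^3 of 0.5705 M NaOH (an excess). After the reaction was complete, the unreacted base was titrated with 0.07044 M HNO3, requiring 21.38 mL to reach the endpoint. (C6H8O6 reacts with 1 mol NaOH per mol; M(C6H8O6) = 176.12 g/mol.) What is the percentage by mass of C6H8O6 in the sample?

Total n(NaOH) added = 0.5705 x 0.03496 = 0.01994 mol.
n(HNO3) used = 0.07044 x 0.02138 = 0.001506 mol, which equals the excess n(NaOH).
So n(NaOH) consumed by the sample = 0.01994 - 0.001506 = 0.01844 mol.
n(C6H8O6) = 0.01844 / 1 = 0.01844 mol.
mass C6H8O6 = 0.01844 x 176.12 = 3.247 g, so %C6H8O6 = 3.247/4.6633 x 100 = 69.6%.

69.6%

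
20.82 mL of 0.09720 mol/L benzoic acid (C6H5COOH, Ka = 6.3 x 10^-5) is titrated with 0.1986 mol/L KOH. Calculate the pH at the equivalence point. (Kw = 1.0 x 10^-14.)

8.51

n(C6H5COOH) = 0.09720 x 0.02082 = 0.002024 mol; V(KOH) at equivalence = 0.002024/0.1986 = 0.01019 L.
At equivalence all the acid is converted to C6H5COO-; total volume = 0.02082 + 0.01019 = 0.03101 L, so [C6H5COO-] = 0.002024/0.03101 = 0.06526 M.
Kb = Kw/Ka = 1.0e-14 / 6.3 x 10^-5 = 1.59e-10.
[OH^-] = sqrt(Kb x [C6H5COO-]) = sqrt(1.59e-10 x 0.06526) = 3.22e-6 M.
pOH = 5.49, so pH = 14.00 - 5.49 = 8.51.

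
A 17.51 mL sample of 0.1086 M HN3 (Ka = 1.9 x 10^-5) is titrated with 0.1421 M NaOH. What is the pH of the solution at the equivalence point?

n(HN3) = 0.1086 x 0.01751 = 0.001902 mol; V(NaOH) at equivalence = 0.001902/0.1421 = 0.01338 L.
At equivalence all the acid is converted to N3-; total volume = 0.01751 + 0.01338 = 0.03089 L, so [N3-] = 0.001902/0.03089 = 0.06156 M.
Kb = Kw/Ka = 1.0e-14 / 1.9 x 10^-5 = 5.26e-10.
[OH^-] = sqrt(Kb x [N3-]) = sqrt(5.26e-10 x 0.06156) = 5.69e-6 M.
pOH = 5.24, so pH = 14.00 - 5.24 = 8.76.

8.76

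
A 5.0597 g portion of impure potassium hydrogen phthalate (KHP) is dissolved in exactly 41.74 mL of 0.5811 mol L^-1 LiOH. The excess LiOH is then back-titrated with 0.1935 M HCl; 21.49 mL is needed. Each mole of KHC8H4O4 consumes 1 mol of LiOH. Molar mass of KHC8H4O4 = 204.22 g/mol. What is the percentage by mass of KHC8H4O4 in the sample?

Total n(LiOH) added = 0.5811 x 0.04174 = 0.02426 mol.
n(HCl) used = 0.1935 x 0.02149 = 0.004158 mol, which equals the excess n(LiOH).
So n(LiOH) consumed by the sample = 0.02426 - 0.004158 = 0.02010 mol.
n(KHC8H4O4) = 0.02010 / 1 = 0.02010 mol.
mass KHC8H4O4 = 0.02010 x 204.22 = 4.104 g, so %KHC8H4O4 = 4.104/5.0597 x 100 = 81.1%.

81.1%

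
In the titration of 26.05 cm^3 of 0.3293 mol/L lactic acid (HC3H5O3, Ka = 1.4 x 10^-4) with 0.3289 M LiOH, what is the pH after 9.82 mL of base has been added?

3.63

Initial n(HC3H5O3) = 0.3293 x 0.02605 = 0.008578 mol.
n(LiOH) added = 0.3289 x 0.009820 = 0.003230 mol, converting that many moles of HC3H5O3 to C3H5O3-.
Remaining n(HC3H5O3) = 0.005348 mol; n(C3H5O3-) = 0.003230 mol.
By Henderson-Hasselbalch, pH = pKa + log([A^-]/[HA]) = 3.85 + log(0.003230/0.005348) = 3.85 + (-0.22) = 3.63.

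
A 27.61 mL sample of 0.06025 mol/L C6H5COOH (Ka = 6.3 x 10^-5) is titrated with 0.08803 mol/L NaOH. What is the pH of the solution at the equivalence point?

n(C6H5COOH) = 0.06025 x 0.02761 = 0.001664 mol; V(NaOH) at equivalence = 0.001664/0.08803 = 0.01890 L.
At equivalence all the acid is converted to C6H5COO-; total volume = 0.02761 + 0.01890 = 0.04651 L, so [C6H5COO-] = 0.001664/0.04651 = 0.03577 M.
Kb = Kw/Ka = 1.0e-14 / 6.3 x 10^-5 = 1.59e-10.
[OH^-] = sqrt(Kb x [C6H5COO-]) = sqrt(1.59e-10 x 0.03577) = 2.38e-6 M.
pOH = 5.62, so pH = 14.00 - 5.62 = 8.38.

8.38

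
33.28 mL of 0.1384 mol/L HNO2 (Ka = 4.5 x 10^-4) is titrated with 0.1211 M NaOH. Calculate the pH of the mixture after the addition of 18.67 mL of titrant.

Initial n(HNO2) = 0.1384 x 0.03328 = 0.004606 mol.
n(NaOH) added = 0.1211 x 0.01867 = 0.002261 mol, converting that many moles of HNO2 to NO2-.
Remaining n(HNO2) = 0.002345 mol; n(NO2-) = 0.002261 mol.
By Henderson-Hasselbalch, pH = pKa + log([A^-]/[HA]) = 3.35 + log(0.002261/0.002345) = 3.35 + (-0.02) = 3.33.

3.33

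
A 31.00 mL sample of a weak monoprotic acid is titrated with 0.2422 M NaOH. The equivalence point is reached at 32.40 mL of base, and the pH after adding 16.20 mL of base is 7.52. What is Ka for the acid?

16.20 mL is half of the equivalence volume, so this is the half-equivalence point where [HA] = [A^-].
At half-equivalence pH = pKa, so pKa = 7.52.
Ka = 10^(-7.52) = 3.0 x 10^-8.

3.0 x 10^-8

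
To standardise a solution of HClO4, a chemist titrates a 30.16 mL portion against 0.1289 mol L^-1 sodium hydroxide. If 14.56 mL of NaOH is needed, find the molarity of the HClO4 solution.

n(NaOH) delivered = 0.1289 x 0.01456 = 0.001877 mol.
For a 1:1 reaction, n(HClO4) = 0.001877 mol.
[HClO4] = 0.001877 mol / 0.03016 L = 0.0622 M.

0.0622 M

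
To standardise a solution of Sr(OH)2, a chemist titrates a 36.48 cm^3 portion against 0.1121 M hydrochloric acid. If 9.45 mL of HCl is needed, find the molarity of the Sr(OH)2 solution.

0.0145 M

n(HCl) delivered = 0.1121 x 0.009450 = 0.001059 mol.
The reaction is 1 Sr(OH)2 + 2 HCl, so n(Sr(OH)2) = 0.001059 x 1/2 = 0.0005297 mol.
[Sr(OH)2] = 0.0005297 mol / 0.03648 L = 0.0145 M.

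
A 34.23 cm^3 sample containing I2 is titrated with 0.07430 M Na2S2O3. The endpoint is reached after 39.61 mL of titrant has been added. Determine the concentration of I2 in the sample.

n(Na2S2O3) = 0.07430 x 0.03961 = 0.002943 mol.
From the balanced equation, 2 mol Na2S2O3 reacts with 1 mol I2, so n(I2) = 0.002943 x 1/2 = 0.001472 mol.
[I2] = 0.001472 / 0.03423 L = 0.0430 M.

0.0430 M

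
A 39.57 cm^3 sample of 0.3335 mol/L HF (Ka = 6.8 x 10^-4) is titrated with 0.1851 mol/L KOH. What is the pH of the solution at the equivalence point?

8.12

n(HF) = 0.3335 x 0.03957 = 0.01320 mol; V(KOH) at equivalence = 0.01320/0.1851 = 0.07129 L.
At equivalence all the acid is converted to F-; total volume = 0.03957 + 0.07129 = 0.1109 L, so [F-] = 0.01320/0.1109 = 0.1190 M.
Kb = Kw/Ka = 1.0e-14 / 6.8 x 10^-4 = 1.47e-11.
[OH^-] = sqrt(Kb x [F-]) = sqrt(1.47e-11 x 0.1190) = 1.32e-6 M.
pOH = 5.88, so pH = 14.00 - 5.88 = 8.12.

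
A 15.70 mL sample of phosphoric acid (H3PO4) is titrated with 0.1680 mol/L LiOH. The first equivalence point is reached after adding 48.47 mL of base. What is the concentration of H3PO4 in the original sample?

n(LiOH) = 0.1680 x 0.04847 = 0.008143 mol.
At the first equivalence point, 1 mol OH^- react per mol H3PO4, so n(H3PO4) = 0.008143 / 1 = 0.008143 mol.
[H3PO4] = 0.008143 / 0.01570 L = 0.519 M.

0.519 M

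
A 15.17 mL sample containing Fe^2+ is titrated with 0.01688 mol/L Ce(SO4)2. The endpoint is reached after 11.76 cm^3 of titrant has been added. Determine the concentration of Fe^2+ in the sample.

0.0131 M

n(Ce(SO4)2) = 0.01688 x 0.01176 = 0.0001985 mol.
From the balanced equation, 1 mol Ce(SO4)2 reacts with 1 mol Fe^2+, so n(Fe^2+) = 0.0001985 x 1/1 = 0.0001985 mol.
[Fe^2+] = 0.0001985 / 0.01517 L = 0.0131 M.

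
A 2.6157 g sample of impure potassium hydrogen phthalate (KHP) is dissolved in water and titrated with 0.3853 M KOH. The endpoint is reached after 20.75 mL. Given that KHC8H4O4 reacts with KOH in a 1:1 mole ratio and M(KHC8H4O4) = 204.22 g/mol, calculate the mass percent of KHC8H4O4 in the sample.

n(KOH) = 0.3853 x 0.02075 = 0.007995 mol.
n(KHC8H4O4) = 0.007995 / 1 = 0.007995 mol.
mass of KHC8H4O4 = 0.007995 x 204.22 = 1.633 g.
% purity = 1.633 / 2.6157 x 100 = 62.4%.

62.4%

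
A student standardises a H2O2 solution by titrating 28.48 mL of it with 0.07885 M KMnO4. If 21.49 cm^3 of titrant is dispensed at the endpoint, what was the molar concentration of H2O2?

0.149 M

n(KMnO4) = 0.07885 x 0.02149 = 0.001694 mol.
From the balanced equation, 2 mol KMnO4 reacts with 5 mol H2O2, so n(H2O2) = 0.001694 x 5/2 = 0.004236 mol.
[H2O2] = 0.004236 / 0.02848 L = 0.149 M.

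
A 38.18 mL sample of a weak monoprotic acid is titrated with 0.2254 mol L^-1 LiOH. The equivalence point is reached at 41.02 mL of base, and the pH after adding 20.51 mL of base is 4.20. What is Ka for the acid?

20.51 mL is half of the equivalence volume, so this is the half-equivalence point where [HA] = [A^-].
At half-equivalence pH = pKa, so pKa = 4.20.
Ka = 10^(-4.20) = 6.3 x 10^-5.

6.3 x 10^-5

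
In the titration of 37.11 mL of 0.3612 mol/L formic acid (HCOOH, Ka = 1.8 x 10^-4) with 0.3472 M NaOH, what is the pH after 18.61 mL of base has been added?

Initial n(HCOOH) = 0.3612 x 0.03711 = 0.01340 mol.
n(NaOH) added = 0.3472 x 0.01861 = 0.006461 mol, converting that many moles of HCOOH to HCOO-.
Remaining n(HCOOH) = 0.006943 mol; n(HCOO-) = 0.006461 mol.
By Henderson-Hasselbalch, pH = pKa + log([A^-]/[HA]) = 3.74 + log(0.006461/0.006943) = 3.74 + (-0.03) = 3.71.

3.71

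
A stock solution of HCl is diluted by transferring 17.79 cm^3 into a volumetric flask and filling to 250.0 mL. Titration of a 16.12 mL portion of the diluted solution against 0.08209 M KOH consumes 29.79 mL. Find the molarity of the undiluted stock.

n(KOH) = 0.08209 x 0.02979 = 0.002445 mol.
n(HCl) in the aliquot = 0.002445 mol.
[diluted HCl] = 0.002445 / 0.01612 = 0.1517 M.
Dilution factor = 250.0/17.79 = 14.05, so [stock] = 0.1517 x 14.05 = 2.13 M.

2.13 M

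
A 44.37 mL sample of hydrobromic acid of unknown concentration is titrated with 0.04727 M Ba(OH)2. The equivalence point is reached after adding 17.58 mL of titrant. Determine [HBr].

n(Ba(OH)2) delivered = 0.04727 x 0.01758 = 0.0008310 mol.
The reaction is 2 HBr + 1 Ba(OH)2, so n(HBr) = 0.0008310 x 2/1 = 0.001662 mol.
[HBr] = 0.001662 mol / 0.04437 L = 0.0375 M.

0.0375 M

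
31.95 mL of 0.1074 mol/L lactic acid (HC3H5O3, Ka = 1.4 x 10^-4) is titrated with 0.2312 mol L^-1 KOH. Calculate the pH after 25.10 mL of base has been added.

12.62

n(acid) = 0.1074 x 0.03195 = 0.003431 mol; n(KOH) added = 0.2312 x 0.02510 = 0.005803 mol.
Base is in excess by 0.005803 - 0.003431 = 0.002372 mol in a total volume of 0.05705 L.
[OH^-] = 0.002372/0.05705 = 0.04157 M, so pOH = 1.38 and pH = 14.00 - 1.38 = 12.62.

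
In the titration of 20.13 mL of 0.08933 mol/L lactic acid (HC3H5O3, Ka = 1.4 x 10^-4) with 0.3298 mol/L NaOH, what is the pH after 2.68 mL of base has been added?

3.84

Initial n(HC3H5O3) = 0.08933 x 0.02013 = 0.001798 mol.
n(NaOH) added = 0.3298 x 0.002680 = 0.0008839 mol, converting that many moles of HC3H5O3 to C3H5O3-.
Remaining n(HC3H5O3) = 0.0009143 mol; n(C3H5O3-) = 0.0008839 mol.
By Henderson-Hasselbalch, pH = pKa + log([A^-]/[HA]) = 3.85 + log(0.0008839/0.0009143) = 3.85 + (-0.01) = 3.84.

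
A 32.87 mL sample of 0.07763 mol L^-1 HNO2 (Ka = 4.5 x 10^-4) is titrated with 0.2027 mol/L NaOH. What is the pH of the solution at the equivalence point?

8.05

n(HNO2) = 0.07763 x 0.03287 = 0.002552 mol; V(NaOH) at equivalence = 0.002552/0.2027 = 0.01259 L.
At equivalence all the acid is converted to NO2-; total volume = 0.03287 + 0.01259 = 0.04546 L, so [NO2-] = 0.002552/0.04546 = 0.05613 M.
Kb = Kw/Ka = 1.0e-14 / 4.5 x 10^-4 = 2.22e-11.
[OH^-] = sqrt(Kb x [NO2-]) = sqrt(2.22e-11 x 0.05613) = 1.12e-6 M.
pOH = 5.95, so pH = 14.00 - 5.95 = 8.05.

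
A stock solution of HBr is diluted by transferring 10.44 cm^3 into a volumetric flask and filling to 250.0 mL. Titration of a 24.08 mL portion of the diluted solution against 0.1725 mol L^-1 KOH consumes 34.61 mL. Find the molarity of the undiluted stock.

n(KOH) = 0.1725 x 0.03461 = 0.005970 mol.
n(HBr) in the aliquot = 0.005970 mol.
[diluted HBr] = 0.005970 / 0.02408 = 0.2479 M.
Dilution factor = 250.0/10.44 = 23.95, so [stock] = 0.2479 x 23.95 = 5.94 M.

5.94 M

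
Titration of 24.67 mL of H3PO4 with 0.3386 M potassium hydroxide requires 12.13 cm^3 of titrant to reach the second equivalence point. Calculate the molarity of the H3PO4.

n(KOH) = 0.3386 x 0.01213 = 0.004107 mol.
At the second equivalence point, 2 mol OH^- react per mol H3PO4, so n(H3PO4) = 0.004107 / 2 = 0.002054 mol.
[H3PO4] = 0.002054 / 0.02467 L = 0.0832 M.

0.0832 M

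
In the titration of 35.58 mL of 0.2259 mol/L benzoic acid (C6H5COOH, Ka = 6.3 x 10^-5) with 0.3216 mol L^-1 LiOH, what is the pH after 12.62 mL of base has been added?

Initial n(C6H5COOH) = 0.2259 x 0.03558 = 0.008038 mol.
n(LiOH) added = 0.3216 x 0.01262 = 0.004059 mol, converting that many moles of C6H5COOH to C6H5COO-.
Remaining n(C6H5COOH) = 0.003979 mol; n(C6H5COO-) = 0.004059 mol.
By Henderson-Hasselbalch, pH = pKa + log([A^-]/[HA]) = 4.20 + log(0.004059/0.003979) = 4.20 + (+0.01) = 4.21.

4.21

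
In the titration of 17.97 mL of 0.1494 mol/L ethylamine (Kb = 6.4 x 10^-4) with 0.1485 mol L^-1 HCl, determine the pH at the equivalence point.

5.97

n(C2H5NH2) = 0.1494 x 0.01797 = 0.002685 mol; V(HCl) at equivalence = 0.002685/0.1485 = 0.01808 L.
At equivalence the base is fully converted to C2H5NH3+; total volume = 0.03605 L, so [C2H5NH3+] = 0.002685/0.03605 = 0.07447 M.
Ka(C2H5NH3+) = Kw/Kb = 1.0e-14 / 6.4 x 10^-4 = 1.56e-11.
[H^+] = sqrt(Ka x [C2H5NH3+]) = sqrt(1.56e-11 x 0.07447) = 1.08e-6 M.
pH = -log(1.08e-6) = 5.97.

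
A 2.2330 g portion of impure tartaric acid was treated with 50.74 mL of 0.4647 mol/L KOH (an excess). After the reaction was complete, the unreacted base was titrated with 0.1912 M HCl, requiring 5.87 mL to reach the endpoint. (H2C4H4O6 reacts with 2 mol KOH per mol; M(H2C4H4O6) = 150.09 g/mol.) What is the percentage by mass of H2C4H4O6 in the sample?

Total n(KOH) added = 0.4647 x 0.05074 = 0.02358 mol.
n(HCl) used = 0.1912 x 0.005870 = 0.001122 mol, which equals the excess n(KOH).
So n(KOH) consumed by the sample = 0.02358 - 0.001122 = 0.02246 mol.
n(H2C4H4O6) = 0.02246 / 2 = 0.01123 mol.
mass H2C4H4O6 = 0.01123 x 150.09 = 1.685 g, so %H2C4H4O6 = 1.685/2.2330 x 100 = 75.5%.

75.5%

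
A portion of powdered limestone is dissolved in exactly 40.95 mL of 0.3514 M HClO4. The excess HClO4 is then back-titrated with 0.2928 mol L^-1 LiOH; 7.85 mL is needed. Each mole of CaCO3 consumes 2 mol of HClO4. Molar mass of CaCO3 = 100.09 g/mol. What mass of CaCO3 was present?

Total n(HClO4) added = 0.3514 x 0.04095 = 0.01439 mol.
n(LiOH) used = 0.2928 x 0.007850 = 0.002298 mol, which equals the excess n(HClO4).
So n(HClO4) consumed by the sample = 0.01439 - 0.002298 = 0.01209 mol.
n(CaCO3) = 0.01209 / 2 = 0.006046 mol.
mass = 0.006046 mol x 100.09 g/mol = 0.605 g.

0.605 g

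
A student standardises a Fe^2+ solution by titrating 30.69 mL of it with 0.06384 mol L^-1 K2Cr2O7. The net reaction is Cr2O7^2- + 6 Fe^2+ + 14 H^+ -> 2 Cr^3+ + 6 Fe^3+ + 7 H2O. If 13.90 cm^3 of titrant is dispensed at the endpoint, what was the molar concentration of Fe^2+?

0.173 M

n(K2Cr2O7) = 0.06384 x 0.01390 = 0.0008874 mol.
From the balanced equation, 1 mol K2Cr2O7 reacts with 6 mol Fe^2+, so n(Fe^2+) = 0.0008874 x 6/1 = 0.005324 mol.
[Fe^2+] = 0.005324 / 0.03069 L = 0.173 M.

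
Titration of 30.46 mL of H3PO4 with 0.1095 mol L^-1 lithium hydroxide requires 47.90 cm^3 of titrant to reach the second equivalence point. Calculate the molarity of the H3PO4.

n(LiOH) = 0.1095 x 0.04790 = 0.005245 mol.
At the second equivalence point, 2 mol OH^- react per mol H3PO4, so n(H3PO4) = 0.005245 / 2 = 0.002623 mol.
[H3PO4] = 0.002623 / 0.03046 L = 0.0861 M.

0.0861 M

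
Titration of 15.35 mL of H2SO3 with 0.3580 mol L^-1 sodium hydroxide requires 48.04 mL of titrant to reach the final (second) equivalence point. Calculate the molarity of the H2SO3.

n(NaOH) = 0.3580 x 0.04804 = 0.01720 mol.
At the final (second) equivalence point, 2 mol OH^- react per mol H2SO3, so n(H2SO3) = 0.01720 / 2 = 0.008599 mol.
[H2SO3] = 0.008599 / 0.01535 L = 0.560 M.

0.560 M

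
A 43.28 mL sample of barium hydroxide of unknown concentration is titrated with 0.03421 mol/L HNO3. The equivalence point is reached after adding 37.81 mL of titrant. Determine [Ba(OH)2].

0.0149 M

n(HNO3) delivered = 0.03421 x 0.03781 = 0.001293 mol.
The reaction is 1 Ba(OH)2 + 2 HNO3, so n(Ba(OH)2) = 0.001293 x 1/2 = 0.0006467 mol.
[Ba(OH)2] = 0.0006467 mol / 0.04328 L = 0.0149 M.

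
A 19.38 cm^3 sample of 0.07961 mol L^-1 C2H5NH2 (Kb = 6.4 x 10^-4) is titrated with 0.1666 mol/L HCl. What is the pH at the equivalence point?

6.04

n(C2H5NH2) = 0.07961 x 0.01938 = 0.001543 mol; V(HCl) at equivalence = 0.001543/0.1666 = 0.009261 L.
At equivalence the base is fully converted to C2H5NH3+; total volume = 0.02864 L, so [C2H5NH3+] = 0.001543/0.02864 = 0.05387 M.
Ka(C2H5NH3+) = Kw/Kb = 1.0e-14 / 6.4 x 10^-4 = 1.56e-11.
[H^+] = sqrt(Ka x [C2H5NH3+]) = sqrt(1.56e-11 x 0.05387) = 9.17e-7 M.
pH = -log(9.17e-7) = 6.04.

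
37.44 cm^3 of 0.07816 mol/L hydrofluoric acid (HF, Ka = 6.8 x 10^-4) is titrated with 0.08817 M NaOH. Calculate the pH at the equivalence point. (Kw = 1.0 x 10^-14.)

7.89

n(HF) = 0.07816 x 0.03744 = 0.002926 mol; V(NaOH) at equivalence = 0.002926/0.08817 = 0.03319 L.
At equivalence all the acid is converted to F-; total volume = 0.03744 + 0.03319 = 0.07063 L, so [F-] = 0.002926/0.07063 = 0.04143 M.
Kb = Kw/Ka = 1.0e-14 / 6.8 x 10^-4 = 1.47e-11.
[OH^-] = sqrt(Kb x [F-]) = sqrt(1.47e-11 x 0.04143) = 7.81e-7 M.
pOH = 6.11, so pH = 14.00 - 6.11 = 7.89.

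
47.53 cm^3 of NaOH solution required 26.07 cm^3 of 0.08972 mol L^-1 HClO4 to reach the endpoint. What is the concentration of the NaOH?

n(HClO4) delivered = 0.08972 x 0.02607 = 0.002339 mol.
For a 1:1 reaction, n(NaOH) = 0.002339 mol.
[NaOH] = 0.002339 mol / 0.04753 L = 0.0492 M.

0.0492 M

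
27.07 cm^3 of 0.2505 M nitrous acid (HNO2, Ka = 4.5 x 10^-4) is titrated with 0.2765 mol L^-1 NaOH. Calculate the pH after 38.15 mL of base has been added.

n(acid) = 0.2505 x 0.02707 = 0.006781 mol; n(NaOH) added = 0.2765 x 0.03815 = 0.01055 mol.
Base is in excess by 0.01055 - 0.006781 = 0.003767 mol in a total volume of 0.06522 L.
[OH^-] = 0.003767/0.06522 = 0.05777 M, so pOH = 1.24 and pH = 14.00 - 1.24 = 12.76.

12.76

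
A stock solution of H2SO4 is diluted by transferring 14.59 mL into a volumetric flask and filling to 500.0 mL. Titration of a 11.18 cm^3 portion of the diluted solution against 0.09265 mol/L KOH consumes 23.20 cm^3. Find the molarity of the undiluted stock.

3.29 M

n(KOH) = 0.09265 x 0.02320 = 0.002149 mol.
n(H2SO4) in the aliquot = 0.002149 x 1/2 = 0.001075 mol.
[diluted H2SO4] = 0.001075 / 0.01118 = 0.09613 M.
Dilution factor = 500.0/14.59 = 34.27, so [stock] = 0.09613 x 34.27 = 3.29 M.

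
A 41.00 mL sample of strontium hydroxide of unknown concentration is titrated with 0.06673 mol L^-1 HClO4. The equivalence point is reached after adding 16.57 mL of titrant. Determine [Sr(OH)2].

n(HClO4) delivered = 0.06673 x 0.01657 = 0.001106 mol.
The reaction is 1 Sr(OH)2 + 2 HClO4, so n(Sr(OH)2) = 0.001106 x 1/2 = 0.0005529 mol.
[Sr(OH)2] = 0.0005529 mol / 0.04100 L = 0.0135 M.

0.0135 M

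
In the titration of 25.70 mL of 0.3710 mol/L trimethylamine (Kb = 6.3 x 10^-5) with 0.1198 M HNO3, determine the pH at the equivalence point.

5.42

n((CH3)3N) = 0.3710 x 0.02570 = 0.009535 mol; V(HNO3) at equivalence = 0.009535/0.1198 = 0.07959 L.
At equivalence the base is fully converted to (CH3)3NH+; total volume = 0.1053 L, so [(CH3)3NH+] = 0.009535/0.1053 = 0.09056 M.
Ka((CH3)3NH+) = Kw/Kb = 1.0e-14 / 6.3 x 10^-5 = 1.59e-10.
[H^+] = sqrt(Ka x [(CH3)3NH+]) = sqrt(1.59e-10 x 0.09056) = 3.79e-6 M.
pH = -log(3.79e-6) = 5.42.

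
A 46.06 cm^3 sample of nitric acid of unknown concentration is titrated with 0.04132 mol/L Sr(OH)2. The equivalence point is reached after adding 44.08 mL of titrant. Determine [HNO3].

n(Sr(OH)2) delivered = 0.04132 x 0.04408 = 0.001821 mol.
The reaction is 2 HNO3 + 1 Sr(OH)2, so n(HNO3) = 0.001821 x 2/1 = 0.003643 mol.
[HNO3] = 0.003643 mol / 0.04606 L = 0.0791 M.

0.0791 M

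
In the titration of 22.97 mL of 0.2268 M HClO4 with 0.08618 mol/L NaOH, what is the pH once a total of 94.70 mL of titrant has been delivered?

12.40

n(acid) = 0.2268 x 0.02297 = 0.005210 mol; n(NaOH) added = 0.08618 x 0.09470 = 0.008161 mol.
Base is in excess by 0.008161 - 0.005210 = 0.002952 mol in a total volume of 0.1177 L.
[OH^-] = 0.002952/0.1177 = 0.02508 M, so pOH = 1.60 and pH = 14.00 - 1.60 = 12.40.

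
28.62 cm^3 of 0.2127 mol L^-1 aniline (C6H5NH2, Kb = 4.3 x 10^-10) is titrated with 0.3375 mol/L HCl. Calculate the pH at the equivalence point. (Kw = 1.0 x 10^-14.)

2.76

n(C6H5NH2) = 0.2127 x 0.02862 = 0.006087 mol; V(HCl) at equivalence = 0.006087/0.3375 = 0.01804 L.
At equivalence the base is fully converted to C6H5NH3+; total volume = 0.04666 L, so [C6H5NH3+] = 0.006087/0.04666 = 0.1305 M.
Ka(C6H5NH3+) = Kw/Kb = 1.0e-14 / 4.3 x 10^-10 = 2.33e-5.
[H^+] = sqrt(Ka x [C6H5NH3+]) = sqrt(2.33e-5 x 0.1305) = 0.00174 M.
pH = -log(0.00174) = 2.76.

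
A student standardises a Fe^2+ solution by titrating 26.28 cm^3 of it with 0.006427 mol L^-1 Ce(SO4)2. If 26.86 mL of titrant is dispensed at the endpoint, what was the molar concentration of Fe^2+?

0.00657 M

n(Ce(SO4)2) = 0.006427 x 0.02686 = 0.0001726 mol.
From the balanced equation, 1 mol Ce(SO4)2 reacts with 1 mol Fe^2+, so n(Fe^2+) = 0.0001726 x 1/1 = 0.0001726 mol.
[Fe^2+] = 0.0001726 / 0.02628 L = 0.00657 M.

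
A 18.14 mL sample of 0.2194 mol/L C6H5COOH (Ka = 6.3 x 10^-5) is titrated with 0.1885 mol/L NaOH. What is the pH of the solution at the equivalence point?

n(C6H5COOH) = 0.2194 x 0.01814 = 0.003980 mol; V(NaOH) at equivalence = 0.003980/0.1885 = 0.02111 L.
At equivalence all the acid is converted to C6H5COO-; total volume = 0.01814 + 0.02111 = 0.03925 L, so [C6H5COO-] = 0.003980/0.03925 = 0.1014 M.
Kb = Kw/Ka = 1.0e-14 / 6.3 x 10^-5 = 1.59e-10.
[OH^-] = sqrt(Kb x [C6H5COO-]) = sqrt(1.59e-10 x 0.1014) = 4.01e-6 M.
pOH = 5.40, so pH = 14.00 - 5.40 = 8.60.

8.60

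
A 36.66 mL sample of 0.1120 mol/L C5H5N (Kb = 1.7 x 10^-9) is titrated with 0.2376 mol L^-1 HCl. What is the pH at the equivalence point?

3.17

n(C5H5N) = 0.1120 x 0.03666 = 0.004106 mol; V(HCl) at equivalence = 0.004106/0.2376 = 0.01728 L.
At equivalence the base is fully converted to C5H5NH+; total volume = 0.05394 L, so [C5H5NH+] = 0.004106/0.05394 = 0.07612 M.
Ka(C5H5NH+) = Kw/Kb = 1.0e-14 / 1.7 x 10^-9 = 5.88e-6.
[H^+] = sqrt(Ka x [C5H5NH+]) = sqrt(5.88e-6 x 0.07612) = 0.000669 M.
pH = -log(0.000669) = 3.17.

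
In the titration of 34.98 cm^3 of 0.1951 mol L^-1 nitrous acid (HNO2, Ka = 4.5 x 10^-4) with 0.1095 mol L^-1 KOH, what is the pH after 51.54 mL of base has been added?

Initial n(HNO2) = 0.1951 x 0.03498 = 0.006825 mol.
n(KOH) added = 0.1095 x 0.05154 = 0.005644 mol, converting that many moles of HNO2 to NO2-.
Remaining n(HNO2) = 0.001181 mol; n(NO2-) = 0.005644 mol.
By Henderson-Hasselbalch, pH = pKa + log([A^-]/[HA]) = 3.35 + log(0.005644/0.001181) = 3.35 + (+0.68) = 4.03.

4.03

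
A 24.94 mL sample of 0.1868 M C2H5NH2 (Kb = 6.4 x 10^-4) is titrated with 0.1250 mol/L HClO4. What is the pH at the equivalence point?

n(C2H5NH2) = 0.1868 x 0.02494 = 0.004659 mol; V(HClO4) at equivalence = 0.004659/0.1250 = 0.03727 L.
At equivalence the base is fully converted to C2H5NH3+; total volume = 0.06221 L, so [C2H5NH3+] = 0.004659/0.06221 = 0.07489 M.
Ka(C2H5NH3+) = Kw/Kb = 1.0e-14 / 6.4 x 10^-4 = 1.56e-11.
[H^+] = sqrt(Ka x [C2H5NH3+]) = sqrt(1.56e-11 x 0.07489) = 1.08e-6 M.
pH = -log(1.08e-6) = 5.97.

5.97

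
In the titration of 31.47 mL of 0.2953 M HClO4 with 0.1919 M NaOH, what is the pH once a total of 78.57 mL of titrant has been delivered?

12.72

n(acid) = 0.2953 x 0.03147 = 0.009293 mol; n(NaOH) added = 0.1919 x 0.07857 = 0.01508 mol.
Base is in excess by 0.01508 - 0.009293 = 0.005784 mol in a total volume of 0.1100 L.
[OH^-] = 0.005784/0.1100 = 0.05257 M, so pOH = 1.28 and pH = 14.00 - 1.28 = 12.72.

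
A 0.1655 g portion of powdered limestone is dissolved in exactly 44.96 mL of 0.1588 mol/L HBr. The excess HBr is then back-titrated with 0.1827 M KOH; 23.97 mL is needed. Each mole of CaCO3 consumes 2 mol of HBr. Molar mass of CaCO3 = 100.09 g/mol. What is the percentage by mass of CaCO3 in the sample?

83.5%

Total n(HBr) added = 0.1588 x 0.04496 = 0.007140 mol.
n(KOH) used = 0.1827 x 0.02397 = 0.004379 mol, which equals the excess n(HBr).
So n(HBr) consumed by the sample = 0.007140 - 0.004379 = 0.002760 mol.
n(CaCO3) = 0.002760 / 2 = 0.001380 mol.
mass CaCO3 = 0.001380 x 100.09 = 0.1381 g, so %CaCO3 = 0.1381/0.1655 x 100 = 83.5%.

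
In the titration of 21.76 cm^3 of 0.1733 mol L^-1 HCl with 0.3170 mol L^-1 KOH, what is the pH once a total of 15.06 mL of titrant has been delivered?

12.44

n(acid) = 0.1733 x 0.02176 = 0.003771 mol; n(KOH) added = 0.3170 x 0.01506 = 0.004774 mol.
Base is in excess by 0.004774 - 0.003771 = 0.001003 mol in a total volume of 0.03682 L.
[OH^-] = 0.001003/0.03682 = 0.02724 M, so pOH = 1.56 and pH = 14.00 - 1.56 = 12.44.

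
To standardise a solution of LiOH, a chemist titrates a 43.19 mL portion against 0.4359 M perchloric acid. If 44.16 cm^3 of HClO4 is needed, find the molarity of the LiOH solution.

n(HClO4) delivered = 0.4359 x 0.04416 = 0.01925 mol.
For a 1:1 reaction, n(LiOH) = 0.01925 mol.
[LiOH] = 0.01925 mol / 0.04319 L = 0.446 M.

0.446 M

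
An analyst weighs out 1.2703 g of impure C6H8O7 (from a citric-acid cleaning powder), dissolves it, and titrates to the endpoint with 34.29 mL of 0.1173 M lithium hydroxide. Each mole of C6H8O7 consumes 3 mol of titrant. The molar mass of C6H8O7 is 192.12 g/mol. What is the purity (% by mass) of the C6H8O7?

n(LiOH) = 0.1173 x 0.03429 = 0.004022 mol.
n(C6H8O7) = 0.004022 / 3 = 0.001341 mol.
mass of C6H8O7 = 0.001341 x 192.12 = 0.2576 g.
% purity = 0.2576 / 1.2703 x 100 = 20.3%.

20.3%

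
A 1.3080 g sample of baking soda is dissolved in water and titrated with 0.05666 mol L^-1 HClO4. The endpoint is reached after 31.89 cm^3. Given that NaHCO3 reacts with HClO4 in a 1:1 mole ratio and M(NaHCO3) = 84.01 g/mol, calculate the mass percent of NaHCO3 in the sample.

n(HClO4) = 0.05666 x 0.03189 = 0.001807 mol.
n(NaHCO3) = 0.001807 / 1 = 0.001807 mol.
mass of NaHCO3 = 0.001807 x 84.01 = 0.1518 g.
% purity = 0.1518 / 1.3080 x 100 = 11.6%.

11.6%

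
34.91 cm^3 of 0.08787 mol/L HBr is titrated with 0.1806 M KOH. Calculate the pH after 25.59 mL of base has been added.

n(acid) = 0.08787 x 0.03491 = 0.003068 mol; n(KOH) added = 0.1806 x 0.02559 = 0.004622 mol.
Base is in excess by 0.004622 - 0.003068 = 0.001554 mol in a total volume of 0.06050 L.
[OH^-] = 0.001554/0.06050 = 0.02569 M, so pOH = 1.59 and pH = 14.00 - 1.59 = 12.41.

12.41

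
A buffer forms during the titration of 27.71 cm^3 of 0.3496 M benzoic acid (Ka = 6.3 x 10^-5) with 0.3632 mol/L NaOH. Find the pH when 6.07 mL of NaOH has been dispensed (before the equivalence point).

Initial n(C6H5COOH) = 0.3496 x 0.02771 = 0.009687 mol.
n(NaOH) added = 0.3632 x 0.006070 = 0.002205 mol, converting that many moles of C6H5COOH to C6H5COO-.
Remaining n(C6H5COOH) = 0.007483 mol; n(C6H5COO-) = 0.002205 mol.
By Henderson-Hasselbalch, pH = pKa + log([A^-]/[HA]) = 4.20 + log(0.002205/0.007483) = 4.20 + (-0.53) = 3.67.

3.67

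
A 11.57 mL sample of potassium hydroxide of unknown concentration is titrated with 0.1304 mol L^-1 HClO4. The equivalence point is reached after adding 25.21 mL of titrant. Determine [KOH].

n(HClO4) delivered = 0.1304 x 0.02521 = 0.003287 mol.
For a 1:1 reaction, n(KOH) = 0.003287 mol.
[KOH] = 0.003287 mol / 0.01157 L = 0.284 M.

0.284 M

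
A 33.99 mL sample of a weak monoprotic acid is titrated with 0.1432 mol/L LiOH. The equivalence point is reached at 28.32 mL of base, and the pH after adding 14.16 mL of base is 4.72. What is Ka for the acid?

1.9 x 10^-5

14.16 mL is half of the equivalence volume, so this is the half-equivalence point where [HA] = [A^-].
At half-equivalence pH = pKa, so pKa = 4.72.
Ka = 10^(-4.72) = 1.9 x 10^-5.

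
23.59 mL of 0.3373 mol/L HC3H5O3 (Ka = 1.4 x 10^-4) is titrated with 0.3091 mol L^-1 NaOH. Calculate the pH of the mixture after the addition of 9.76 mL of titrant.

Initial n(HC3H5O3) = 0.3373 x 0.02359 = 0.007957 mol.
n(NaOH) added = 0.3091 x 0.009760 = 0.003017 mol, converting that many moles of HC3H5O3 to C3H5O3-.
Remaining n(HC3H5O3) = 0.004940 mol; n(C3H5O3-) = 0.003017 mol.
By Henderson-Hasselbalch, pH = pKa + log([A^-]/[HA]) = 3.85 + log(0.003017/0.004940) = 3.85 + (-0.21) = 3.64.

3.64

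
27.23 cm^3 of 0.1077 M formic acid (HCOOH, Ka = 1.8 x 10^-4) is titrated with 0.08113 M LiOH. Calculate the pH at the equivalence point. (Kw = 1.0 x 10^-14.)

n(HCOOH) = 0.1077 x 0.02723 = 0.002933 mol; V(LiOH) at equivalence = 0.002933/0.08113 = 0.03615 L.
At equivalence all the acid is converted to HCOO-; total volume = 0.02723 + 0.03615 = 0.06338 L, so [HCOO-] = 0.002933/0.06338 = 0.04627 M.
Kb = Kw/Ka = 1.0e-14 / 1.8 x 10^-4 = 5.56e-11.
[OH^-] = sqrt(Kb x [HCOO-]) = sqrt(5.56e-11 x 0.04627) = 1.60e-6 M.
pOH = 5.79, so pH = 14.00 - 5.79 = 8.21.

8.21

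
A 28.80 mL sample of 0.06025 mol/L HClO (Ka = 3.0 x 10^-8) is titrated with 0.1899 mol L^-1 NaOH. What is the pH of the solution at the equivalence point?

10.09

n(HClO) = 0.06025 x 0.02880 = 0.001735 mol; V(NaOH) at equivalence = 0.001735/0.1899 = 0.009137 L.
At equivalence all the acid is converted to ClO-; total volume = 0.02880 + 0.009137 = 0.03794 L, so [ClO-] = 0.001735/0.03794 = 0.04574 M.
Kb = Kw/Ka = 1.0e-14 / 3.0 x 10^-8 = 3.33e-7.
[OH^-] = sqrt(Kb x [ClO-]) = sqrt(3.33e-7 x 0.04574) = 0.000123 M.
pOH = 3.91, so pH = 14.00 - 3.91 = 10.09.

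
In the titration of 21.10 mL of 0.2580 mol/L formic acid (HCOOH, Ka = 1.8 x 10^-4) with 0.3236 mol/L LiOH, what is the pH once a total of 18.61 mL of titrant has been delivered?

n(acid) = 0.2580 x 0.02110 = 0.005444 mol; n(LiOH) added = 0.3236 x 0.01861 = 0.006022 mol.
Base is in excess by 0.006022 - 0.005444 = 0.0005784 mol in a total volume of 0.03971 L.
[OH^-] = 0.0005784/0.03971 = 0.01457 M, so pOH = 1.84 and pH = 14.00 - 1.84 = 12.16.

12.16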